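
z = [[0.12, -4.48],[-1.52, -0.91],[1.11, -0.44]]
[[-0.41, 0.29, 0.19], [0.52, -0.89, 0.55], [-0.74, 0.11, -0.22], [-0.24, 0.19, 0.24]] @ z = [[-0.28,  1.49], [2.03,  -1.76], [-0.5,  3.31], [-0.05,  0.8]]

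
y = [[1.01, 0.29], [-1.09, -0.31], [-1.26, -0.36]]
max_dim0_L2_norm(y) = 1.95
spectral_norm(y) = 2.03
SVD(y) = [[-0.52, -0.72], [0.56, -0.69], [0.65, 0.02]] @ diag([2.026227092291651, 0.0019417680918140583]) @ [[-0.96, -0.27], [0.27, -0.96]]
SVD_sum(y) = [[1.01, 0.29], [-1.09, -0.31], [-1.26, -0.36]] + [[-0.0,0.0], [-0.0,0.0], [0.0,-0.00]]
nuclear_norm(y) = 2.03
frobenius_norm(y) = 2.03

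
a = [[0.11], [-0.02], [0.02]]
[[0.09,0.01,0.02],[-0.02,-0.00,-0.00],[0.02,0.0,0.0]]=a @ [[0.82,0.1,0.18]]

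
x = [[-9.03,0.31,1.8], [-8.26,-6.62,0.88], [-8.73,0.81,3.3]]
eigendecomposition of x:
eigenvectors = [[-0.05+0.15j, -0.05-0.15j, 0.16+0.00j],[-0.98+0.00j, -0.98-0.00j, -0.06+0.00j],[(0.02+0.13j), (0.02-0.13j), 0.99+0.00j]]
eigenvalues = [(-7.09+1.13j), (-7.09-1.13j), (1.82+0j)]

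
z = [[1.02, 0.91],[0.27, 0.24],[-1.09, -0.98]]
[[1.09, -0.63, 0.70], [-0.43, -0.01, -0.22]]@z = [[0.18, 0.15],[-0.2, -0.18]]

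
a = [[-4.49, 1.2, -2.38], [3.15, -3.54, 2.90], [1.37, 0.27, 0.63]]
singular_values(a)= [7.47, 2.14, 0.15]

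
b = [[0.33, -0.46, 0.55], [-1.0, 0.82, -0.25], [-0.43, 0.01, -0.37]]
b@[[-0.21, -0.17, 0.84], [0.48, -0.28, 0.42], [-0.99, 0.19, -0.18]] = [[-0.83, 0.18, -0.02], [0.85, -0.11, -0.45], [0.46, 0.00, -0.29]]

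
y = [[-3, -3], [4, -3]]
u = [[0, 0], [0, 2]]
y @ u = [[0, -6], [0, -6]]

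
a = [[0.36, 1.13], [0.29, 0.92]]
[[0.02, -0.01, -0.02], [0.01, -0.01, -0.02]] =a @ [[-0.05, 0.06, 0.06], [0.03, -0.03, -0.04]]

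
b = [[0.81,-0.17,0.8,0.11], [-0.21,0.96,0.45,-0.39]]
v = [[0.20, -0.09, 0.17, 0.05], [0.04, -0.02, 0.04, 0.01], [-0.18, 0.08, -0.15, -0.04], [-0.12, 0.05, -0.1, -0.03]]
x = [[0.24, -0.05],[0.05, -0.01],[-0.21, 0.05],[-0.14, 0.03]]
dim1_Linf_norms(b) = [0.81, 0.96]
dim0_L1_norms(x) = [0.64, 0.14]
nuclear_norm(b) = 2.31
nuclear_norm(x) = 0.37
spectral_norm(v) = 0.42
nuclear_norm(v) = 0.43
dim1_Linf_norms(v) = [0.2, 0.04, 0.18, 0.12]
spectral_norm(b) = 1.16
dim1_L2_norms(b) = [1.16, 1.15]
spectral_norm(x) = 0.36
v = x @ b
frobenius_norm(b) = 1.63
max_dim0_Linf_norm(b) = 0.96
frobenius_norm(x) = 0.36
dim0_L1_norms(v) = [0.54, 0.24, 0.46, 0.13]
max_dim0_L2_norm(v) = 0.3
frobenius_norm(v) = 0.42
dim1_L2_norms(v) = [0.28, 0.06, 0.25, 0.17]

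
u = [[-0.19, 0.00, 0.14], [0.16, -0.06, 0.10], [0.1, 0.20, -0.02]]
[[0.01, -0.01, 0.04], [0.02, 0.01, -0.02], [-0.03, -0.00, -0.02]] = u @ [[0.03, 0.03, -0.17], [-0.16, -0.03, -0.01], [0.08, 0.0, 0.09]]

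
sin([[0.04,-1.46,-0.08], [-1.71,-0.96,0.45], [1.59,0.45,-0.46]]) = [[0.42, -0.81, -0.16], [-0.82, -0.08, 0.23], [0.87, -0.18, -0.28]]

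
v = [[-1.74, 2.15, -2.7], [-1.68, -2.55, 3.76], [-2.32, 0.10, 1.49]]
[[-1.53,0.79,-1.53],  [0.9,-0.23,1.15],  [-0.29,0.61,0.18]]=v@[[0.28, -0.17, 0.25], [-0.17, 0.38, 0.12], [0.25, 0.12, 0.5]]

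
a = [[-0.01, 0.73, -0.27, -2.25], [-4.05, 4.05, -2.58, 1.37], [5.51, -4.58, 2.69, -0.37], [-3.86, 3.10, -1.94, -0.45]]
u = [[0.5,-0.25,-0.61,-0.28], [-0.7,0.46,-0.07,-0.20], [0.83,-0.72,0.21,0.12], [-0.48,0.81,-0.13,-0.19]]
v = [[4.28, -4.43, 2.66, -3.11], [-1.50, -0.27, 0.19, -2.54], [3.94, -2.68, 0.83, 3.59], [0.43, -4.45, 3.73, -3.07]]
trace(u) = 0.98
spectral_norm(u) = 1.74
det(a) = 2.69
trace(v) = 1.77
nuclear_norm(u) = 2.91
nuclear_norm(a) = 14.73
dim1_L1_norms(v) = [14.48, 4.5, 11.04, 11.68]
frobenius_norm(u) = 1.93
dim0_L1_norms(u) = [2.51, 2.24, 1.02, 0.79]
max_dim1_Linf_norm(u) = 0.83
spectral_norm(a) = 11.26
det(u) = 0.04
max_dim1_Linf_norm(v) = 4.45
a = u @ v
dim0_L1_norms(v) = [10.15, 11.83, 7.41, 12.31]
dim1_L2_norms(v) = [7.4, 2.97, 6.02, 6.58]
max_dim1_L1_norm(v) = 14.48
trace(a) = 6.28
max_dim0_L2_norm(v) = 6.83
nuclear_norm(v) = 18.90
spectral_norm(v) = 9.82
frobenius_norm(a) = 11.58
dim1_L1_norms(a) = [3.26, 12.05, 13.15, 9.35]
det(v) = 59.37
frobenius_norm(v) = 11.96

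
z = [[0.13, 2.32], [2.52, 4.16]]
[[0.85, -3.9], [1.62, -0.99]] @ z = [[-9.72, -14.25], [-2.28, -0.36]]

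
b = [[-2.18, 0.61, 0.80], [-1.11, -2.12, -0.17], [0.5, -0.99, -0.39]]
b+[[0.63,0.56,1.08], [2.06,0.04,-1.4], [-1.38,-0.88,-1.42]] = [[-1.55, 1.17, 1.88], [0.95, -2.08, -1.57], [-0.88, -1.87, -1.81]]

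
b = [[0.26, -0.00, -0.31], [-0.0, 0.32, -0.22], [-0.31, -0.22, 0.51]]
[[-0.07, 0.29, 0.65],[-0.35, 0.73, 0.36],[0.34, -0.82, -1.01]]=b @ [[-1.08, -1.14, 1.22], [-1.56, 0.98, 0.4], [-0.67, -1.88, -1.07]]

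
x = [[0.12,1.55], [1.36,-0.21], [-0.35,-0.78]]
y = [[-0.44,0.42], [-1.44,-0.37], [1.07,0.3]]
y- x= [[-0.56, -1.13], [-2.8, -0.16], [1.42, 1.08]]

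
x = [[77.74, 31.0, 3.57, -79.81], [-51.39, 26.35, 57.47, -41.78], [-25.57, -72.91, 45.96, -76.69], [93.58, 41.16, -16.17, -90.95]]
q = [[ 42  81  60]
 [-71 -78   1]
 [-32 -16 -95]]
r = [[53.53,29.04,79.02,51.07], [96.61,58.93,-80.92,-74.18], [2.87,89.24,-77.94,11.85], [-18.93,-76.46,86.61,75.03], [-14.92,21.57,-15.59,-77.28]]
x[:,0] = [77.74, -51.39, -25.57, 93.58]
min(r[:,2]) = -80.92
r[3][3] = 75.03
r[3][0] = -18.93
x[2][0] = -25.57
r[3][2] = 86.61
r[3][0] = -18.93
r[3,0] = -18.93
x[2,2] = 45.96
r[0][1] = 29.04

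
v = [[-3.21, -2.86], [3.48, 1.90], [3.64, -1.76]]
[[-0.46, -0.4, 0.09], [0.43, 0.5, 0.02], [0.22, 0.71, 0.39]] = v@[[0.09, 0.17, 0.06], [0.06, -0.05, -0.1]]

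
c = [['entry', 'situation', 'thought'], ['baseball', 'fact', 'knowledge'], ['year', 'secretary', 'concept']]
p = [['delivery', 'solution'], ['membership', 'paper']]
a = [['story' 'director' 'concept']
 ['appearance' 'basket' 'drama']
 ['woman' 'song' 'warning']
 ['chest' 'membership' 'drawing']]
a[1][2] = 'drama'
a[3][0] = 'chest'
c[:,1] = ['situation', 'fact', 'secretary']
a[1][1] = 'basket'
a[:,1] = ['director', 'basket', 'song', 'membership']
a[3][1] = 'membership'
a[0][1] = 'director'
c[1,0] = 'baseball'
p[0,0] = 'delivery'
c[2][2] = 'concept'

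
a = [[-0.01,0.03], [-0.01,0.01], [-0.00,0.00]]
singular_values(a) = [0.03, 0.01]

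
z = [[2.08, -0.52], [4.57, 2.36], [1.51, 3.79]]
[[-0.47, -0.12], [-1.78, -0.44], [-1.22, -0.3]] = z@ [[-0.28, -0.07], [-0.21, -0.05]]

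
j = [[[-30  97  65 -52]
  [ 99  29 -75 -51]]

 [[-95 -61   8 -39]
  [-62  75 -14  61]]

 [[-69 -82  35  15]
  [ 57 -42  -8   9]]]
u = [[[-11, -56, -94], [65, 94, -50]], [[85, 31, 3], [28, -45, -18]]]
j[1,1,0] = -62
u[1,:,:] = [[85, 31, 3], [28, -45, -18]]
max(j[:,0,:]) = 97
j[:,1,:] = [[99, 29, -75, -51], [-62, 75, -14, 61], [57, -42, -8, 9]]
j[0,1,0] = 99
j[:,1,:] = [[99, 29, -75, -51], [-62, 75, -14, 61], [57, -42, -8, 9]]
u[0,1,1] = 94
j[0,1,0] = 99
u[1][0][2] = 3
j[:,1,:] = [[99, 29, -75, -51], [-62, 75, -14, 61], [57, -42, -8, 9]]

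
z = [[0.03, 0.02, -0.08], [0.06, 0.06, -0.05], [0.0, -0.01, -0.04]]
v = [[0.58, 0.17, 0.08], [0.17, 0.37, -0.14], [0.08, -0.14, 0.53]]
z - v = [[-0.55, -0.15, -0.16], [-0.11, -0.31, 0.09], [-0.08, 0.13, -0.57]]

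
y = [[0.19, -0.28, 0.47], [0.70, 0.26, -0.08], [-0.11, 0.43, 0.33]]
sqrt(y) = [[0.63, -0.28, 0.32], [0.51, 0.67, -0.18], [-0.19, 0.28, 0.67]]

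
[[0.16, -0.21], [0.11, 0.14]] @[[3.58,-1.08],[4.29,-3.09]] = [[-0.33,0.48], [0.99,-0.55]]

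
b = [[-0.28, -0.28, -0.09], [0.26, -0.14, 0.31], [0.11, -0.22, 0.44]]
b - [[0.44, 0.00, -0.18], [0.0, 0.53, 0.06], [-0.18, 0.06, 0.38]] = [[-0.72, -0.28, 0.09],  [0.26, -0.67, 0.25],  [0.29, -0.28, 0.06]]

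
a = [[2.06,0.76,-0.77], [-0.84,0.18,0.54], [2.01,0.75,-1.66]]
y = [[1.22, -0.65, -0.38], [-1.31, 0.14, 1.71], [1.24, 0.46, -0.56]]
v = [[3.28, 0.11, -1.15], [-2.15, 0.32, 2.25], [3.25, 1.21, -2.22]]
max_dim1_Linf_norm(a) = 2.06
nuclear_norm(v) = 8.17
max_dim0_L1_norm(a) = 4.91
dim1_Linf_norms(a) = [2.06, 0.84, 2.01]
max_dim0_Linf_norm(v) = 3.28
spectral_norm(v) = 6.05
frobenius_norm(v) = 6.23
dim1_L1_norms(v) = [4.54, 4.72, 6.68]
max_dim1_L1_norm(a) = 4.42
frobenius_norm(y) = 2.96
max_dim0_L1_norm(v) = 8.68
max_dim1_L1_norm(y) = 3.16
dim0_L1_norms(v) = [8.68, 1.64, 5.62]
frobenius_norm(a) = 3.72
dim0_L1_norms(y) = [3.77, 1.25, 2.65]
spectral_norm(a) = 3.64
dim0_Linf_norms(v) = [3.28, 1.21, 2.25]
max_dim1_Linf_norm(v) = 3.28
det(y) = -1.66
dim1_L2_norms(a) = [2.33, 1.01, 2.71]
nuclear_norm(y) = 4.31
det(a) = -0.92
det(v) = -6.79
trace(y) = 0.80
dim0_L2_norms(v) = [5.09, 1.26, 3.36]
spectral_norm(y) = 2.75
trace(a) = 0.58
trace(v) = 1.38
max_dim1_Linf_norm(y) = 1.71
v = a + y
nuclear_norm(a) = 4.66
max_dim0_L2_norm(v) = 5.09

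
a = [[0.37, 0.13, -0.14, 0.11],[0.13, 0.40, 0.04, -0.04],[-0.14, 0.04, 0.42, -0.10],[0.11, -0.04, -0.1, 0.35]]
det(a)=0.013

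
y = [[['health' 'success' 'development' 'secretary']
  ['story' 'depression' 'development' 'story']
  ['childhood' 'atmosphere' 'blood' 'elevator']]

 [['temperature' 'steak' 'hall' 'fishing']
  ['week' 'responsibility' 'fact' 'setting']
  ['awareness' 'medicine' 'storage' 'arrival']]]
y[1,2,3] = 'arrival'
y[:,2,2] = ['blood', 'storage']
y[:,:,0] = [['health', 'story', 'childhood'], ['temperature', 'week', 'awareness']]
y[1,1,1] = 'responsibility'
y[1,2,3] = 'arrival'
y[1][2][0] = 'awareness'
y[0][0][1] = 'success'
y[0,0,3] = 'secretary'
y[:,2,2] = ['blood', 'storage']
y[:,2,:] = [['childhood', 'atmosphere', 'blood', 'elevator'], ['awareness', 'medicine', 'storage', 'arrival']]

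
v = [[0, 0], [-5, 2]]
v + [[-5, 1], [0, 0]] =[[-5, 1], [-5, 2]]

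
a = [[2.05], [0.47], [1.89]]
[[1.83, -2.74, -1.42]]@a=[[-0.22]]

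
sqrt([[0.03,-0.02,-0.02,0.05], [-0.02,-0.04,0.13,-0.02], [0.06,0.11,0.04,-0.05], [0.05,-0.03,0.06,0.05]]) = [[0.09+0.03j, -0.08-0.00j, -0.05+0.02j, (0.16-0.02j)], [(0.09+0.1j), (0.16+0.26j), 0.21-0.19j, (-0.11-0.04j)], [(0.12-0.09j), (0.18-0.16j), (0.23+0.1j), (-0.1+0.04j)], [(0.22+0.01j), 0.02+0.09j, 0.11-0.08j, (0.15+0j)]]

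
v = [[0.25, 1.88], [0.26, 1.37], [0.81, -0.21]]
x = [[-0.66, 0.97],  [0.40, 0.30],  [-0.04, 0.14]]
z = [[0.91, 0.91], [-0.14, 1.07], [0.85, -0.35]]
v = z + x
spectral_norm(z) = 1.52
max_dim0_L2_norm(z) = 1.45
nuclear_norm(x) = 1.68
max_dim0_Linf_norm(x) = 0.97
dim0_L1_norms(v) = [1.32, 3.46]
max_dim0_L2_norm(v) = 2.34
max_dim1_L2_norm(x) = 1.17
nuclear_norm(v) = 3.19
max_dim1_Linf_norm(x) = 0.97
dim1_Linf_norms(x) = [0.97, 0.4, 0.14]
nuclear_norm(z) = 2.69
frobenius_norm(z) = 1.91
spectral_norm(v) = 2.35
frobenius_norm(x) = 1.28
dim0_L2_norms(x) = [0.77, 1.02]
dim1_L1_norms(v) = [2.13, 1.63, 1.02]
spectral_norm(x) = 1.18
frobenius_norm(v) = 2.50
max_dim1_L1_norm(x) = 1.63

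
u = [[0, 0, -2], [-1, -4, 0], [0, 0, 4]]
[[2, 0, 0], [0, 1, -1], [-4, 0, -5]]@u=[[0, 0, -4], [-1, -4, -4], [0, 0, -12]]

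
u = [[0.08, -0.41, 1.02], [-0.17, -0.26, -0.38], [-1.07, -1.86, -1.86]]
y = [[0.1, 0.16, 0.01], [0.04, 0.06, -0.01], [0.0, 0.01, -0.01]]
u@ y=[[-0.01,-0.0,-0.01],[-0.03,-0.05,0.0],[-0.18,-0.30,0.03]]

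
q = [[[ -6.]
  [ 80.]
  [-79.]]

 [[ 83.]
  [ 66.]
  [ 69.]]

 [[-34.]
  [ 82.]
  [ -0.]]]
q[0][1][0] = 80.0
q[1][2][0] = 69.0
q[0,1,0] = 80.0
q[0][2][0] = -79.0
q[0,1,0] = 80.0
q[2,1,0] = 82.0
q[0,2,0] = -79.0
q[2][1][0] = 82.0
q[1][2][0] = 69.0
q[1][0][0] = 83.0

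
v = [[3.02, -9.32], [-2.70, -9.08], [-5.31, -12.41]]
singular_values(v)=[18.35, 5.6]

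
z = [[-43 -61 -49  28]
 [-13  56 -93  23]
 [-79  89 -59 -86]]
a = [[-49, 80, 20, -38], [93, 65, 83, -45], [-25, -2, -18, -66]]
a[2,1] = -2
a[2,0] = -25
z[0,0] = -43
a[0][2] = 20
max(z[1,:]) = 56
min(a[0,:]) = -49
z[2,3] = -86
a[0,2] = 20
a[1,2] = 83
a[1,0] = 93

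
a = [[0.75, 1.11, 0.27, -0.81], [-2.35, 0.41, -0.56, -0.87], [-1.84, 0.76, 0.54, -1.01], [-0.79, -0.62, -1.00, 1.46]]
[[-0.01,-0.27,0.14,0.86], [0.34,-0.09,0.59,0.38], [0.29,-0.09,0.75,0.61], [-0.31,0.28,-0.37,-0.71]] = a @ [[-0.06, -0.06, -0.21, 0.03], [-0.21, -0.1, 0.08, 0.59], [0.01, 0.08, 0.19, -0.02], [-0.33, 0.17, -0.2, -0.23]]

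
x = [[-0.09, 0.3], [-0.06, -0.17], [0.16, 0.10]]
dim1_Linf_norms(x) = [0.3, 0.17, 0.16]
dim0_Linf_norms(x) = [0.16, 0.3]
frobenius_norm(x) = 0.41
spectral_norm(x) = 0.36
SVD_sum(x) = [[-0.00, 0.30],[0.0, -0.17],[-0.0, 0.1]] + [[-0.09,-0.00], [-0.06,-0.0], [0.16,0.00]]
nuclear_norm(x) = 0.55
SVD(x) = [[0.84,0.45], [-0.47,0.32], [0.27,-0.83]] @ diag([0.3590361908870893, 0.19311399129345733]) @ [[-0.01, 1.00],[-1.00, -0.01]]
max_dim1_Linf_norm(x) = 0.3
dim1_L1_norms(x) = [0.39, 0.23, 0.26]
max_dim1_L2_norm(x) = 0.31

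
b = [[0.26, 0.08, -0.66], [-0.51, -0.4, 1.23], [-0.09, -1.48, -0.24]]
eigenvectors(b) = [[-0.93+0.00j, -0.08-0.33j, -0.08+0.33j], [(0.11+0j), (0.03+0.63j), (0.03-0.63j)], [(-0.35+0j), -0.70+0.00j, (-0.7-0j)]]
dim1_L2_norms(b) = [0.71, 1.39, 1.5]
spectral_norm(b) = 1.63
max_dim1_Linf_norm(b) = 1.48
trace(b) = -0.38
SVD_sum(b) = [[0.17, 0.39, -0.31], [-0.37, -0.88, 0.7], [-0.31, -0.74, 0.58]] + [[0.09, -0.31, -0.35], [-0.14, 0.48, 0.53], [0.22, -0.74, -0.82]] + [[0.0, -0.0, 0.00], [0.0, -0.0, 0.0], [-0.0, 0.00, -0.00]]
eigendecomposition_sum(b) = [[0j,-0j,-0.00-0.00j], [-0.00+0.00j,(-0+0j),0.00+0.00j], [0j,0.00-0.00j,-0.00-0.00j]] + [[(0.13-0.05j), 0.04-0.38j, -0.33+0.02j],[(-0.25+0.05j), -0.20+0.68j, (0.61+0.08j)],[(-0.05-0.28j), -0.74-0.25j, (-0.12+0.67j)]] + [[(0.13+0.05j), 0.04+0.38j, -0.33-0.02j], [-0.25-0.05j, -0.20-0.68j, (0.61-0.08j)], [-0.05+0.28j, (-0.74+0.25j), (-0.12-0.67j)]]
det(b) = 0.01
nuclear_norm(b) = 3.06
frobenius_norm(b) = 2.17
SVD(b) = [[-0.33, -0.33, -0.88], [0.73, 0.51, -0.46], [0.61, -0.79, 0.08]] @ diag([1.6300686828891315, 1.4288355710558078, 0.002236056733304865]) @ [[-0.31, -0.74, 0.59], [-0.19, 0.66, 0.73], [-0.93, 0.11, -0.35]]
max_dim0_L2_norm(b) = 1.54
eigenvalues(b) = [0j, (-0.19+1.3j), (-0.19-1.3j)]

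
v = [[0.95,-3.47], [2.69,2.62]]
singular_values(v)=[4.48, 2.64]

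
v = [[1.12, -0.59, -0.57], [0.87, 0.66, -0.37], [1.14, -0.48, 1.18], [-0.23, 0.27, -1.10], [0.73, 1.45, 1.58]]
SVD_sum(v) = [[-0.07, -0.05, -0.11], [0.16, 0.12, 0.27], [0.63, 0.46, 1.08], [-0.43, -0.31, -0.74], [1.0, 0.74, 1.73]] + [[1.01, -0.82, -0.24], [0.25, -0.2, -0.06], [0.73, -0.59, -0.17], [-0.11, 0.09, 0.03], [-0.48, 0.39, 0.11]] + [[0.17, 0.28, -0.22], [0.46, 0.74, -0.59], [-0.22, -0.35, 0.27], [0.31, 0.49, -0.39], [0.2, 0.33, -0.26]]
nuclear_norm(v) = 5.96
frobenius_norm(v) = 3.56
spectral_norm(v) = 2.69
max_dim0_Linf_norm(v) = 1.58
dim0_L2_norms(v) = [1.97, 1.79, 2.36]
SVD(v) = [[0.05, -0.74, 0.27], [-0.13, -0.18, 0.71], [-0.49, -0.54, -0.33], [0.34, 0.08, 0.47], [-0.79, 0.35, 0.31]] @ diag([2.6922817593959407, 1.7838500281333183, 1.4887236161063129]) @ [[-0.47, -0.35, -0.81], [-0.76, 0.62, 0.18], [0.44, 0.7, -0.56]]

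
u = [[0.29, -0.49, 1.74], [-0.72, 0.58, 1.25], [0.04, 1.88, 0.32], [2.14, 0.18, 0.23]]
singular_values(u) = [2.28, 2.24, 1.96]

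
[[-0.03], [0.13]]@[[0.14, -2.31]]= [[-0.0, 0.07], [0.02, -0.3]]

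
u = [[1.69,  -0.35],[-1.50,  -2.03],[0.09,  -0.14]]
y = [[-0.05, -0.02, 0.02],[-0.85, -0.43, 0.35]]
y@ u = [[-0.05, 0.06],[-0.76, 1.12]]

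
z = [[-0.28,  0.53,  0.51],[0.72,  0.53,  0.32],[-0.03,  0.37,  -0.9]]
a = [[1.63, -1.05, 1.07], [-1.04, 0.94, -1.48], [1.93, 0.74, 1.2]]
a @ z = [[-1.24,0.70,-0.47], [1.01,-0.6,1.1], [-0.04,1.86,0.14]]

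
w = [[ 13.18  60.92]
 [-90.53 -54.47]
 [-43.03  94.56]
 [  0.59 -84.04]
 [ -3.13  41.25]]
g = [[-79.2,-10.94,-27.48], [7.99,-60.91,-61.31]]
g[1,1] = -60.91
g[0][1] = -10.94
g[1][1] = -60.91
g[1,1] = -60.91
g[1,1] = -60.91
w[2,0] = -43.03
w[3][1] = -84.04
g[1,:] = [7.99, -60.91, -61.31]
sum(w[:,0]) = -122.91999999999999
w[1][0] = -90.53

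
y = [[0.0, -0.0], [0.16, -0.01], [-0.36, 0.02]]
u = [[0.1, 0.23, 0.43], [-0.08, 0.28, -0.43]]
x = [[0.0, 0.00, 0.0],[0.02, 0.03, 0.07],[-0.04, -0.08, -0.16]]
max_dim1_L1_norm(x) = 0.28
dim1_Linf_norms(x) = [0.0, 0.07, 0.16]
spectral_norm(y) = 0.39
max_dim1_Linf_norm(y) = 0.36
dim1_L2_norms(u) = [0.5, 0.52]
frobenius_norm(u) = 0.72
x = y @ u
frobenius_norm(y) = 0.39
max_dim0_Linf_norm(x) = 0.16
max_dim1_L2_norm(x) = 0.18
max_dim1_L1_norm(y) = 0.38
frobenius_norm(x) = 0.20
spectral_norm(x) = 0.20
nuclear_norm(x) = 0.20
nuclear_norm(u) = 0.98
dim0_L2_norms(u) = [0.13, 0.36, 0.61]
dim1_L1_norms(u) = [0.76, 0.79]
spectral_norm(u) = 0.62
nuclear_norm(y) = 0.40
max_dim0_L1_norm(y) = 0.52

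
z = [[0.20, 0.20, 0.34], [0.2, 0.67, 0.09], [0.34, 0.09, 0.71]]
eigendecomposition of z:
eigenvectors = [[-0.89, 0.45, 0.05], [0.21, 0.5, -0.84], [0.40, 0.74, 0.55]]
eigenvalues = [-0.0, 0.98, 0.6]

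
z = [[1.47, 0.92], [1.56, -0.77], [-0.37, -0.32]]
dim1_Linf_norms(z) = [1.47, 1.56, 0.37]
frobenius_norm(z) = 2.50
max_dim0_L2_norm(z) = 2.18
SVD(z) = [[-0.71, 0.64], [-0.68, -0.73], [0.18, -0.23]] @ diag([2.1803730507600014, 1.2325069409620077]) @ [[-1.00, -0.08], [-0.08, 1.00]]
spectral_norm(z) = 2.18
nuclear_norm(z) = 3.41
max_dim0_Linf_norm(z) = 1.56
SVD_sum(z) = [[1.54, 0.13], [1.48, 0.12], [-0.39, -0.03]] + [[-0.07, 0.79], [0.08, -0.89], [0.02, -0.29]]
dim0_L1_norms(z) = [3.4, 2.01]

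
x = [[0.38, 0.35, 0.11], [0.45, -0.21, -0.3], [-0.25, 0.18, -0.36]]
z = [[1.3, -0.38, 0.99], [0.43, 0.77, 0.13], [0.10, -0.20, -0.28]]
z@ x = [[0.08, 0.71, -0.1], [0.48, 0.01, -0.23], [0.02, 0.03, 0.17]]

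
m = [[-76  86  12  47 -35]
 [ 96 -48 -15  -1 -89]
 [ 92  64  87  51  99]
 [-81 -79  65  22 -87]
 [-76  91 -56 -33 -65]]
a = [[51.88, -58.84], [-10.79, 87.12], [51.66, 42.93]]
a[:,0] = [51.88, -10.79, 51.66]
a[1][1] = 87.12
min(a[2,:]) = 42.93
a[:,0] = [51.88, -10.79, 51.66]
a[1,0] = -10.79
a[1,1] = 87.12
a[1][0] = -10.79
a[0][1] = -58.84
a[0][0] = 51.88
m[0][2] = 12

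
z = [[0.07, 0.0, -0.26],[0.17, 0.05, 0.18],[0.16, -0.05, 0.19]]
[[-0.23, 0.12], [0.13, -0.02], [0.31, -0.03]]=z @ [[0.25, 0.29], [-1.70, 0.00], [0.97, -0.38]]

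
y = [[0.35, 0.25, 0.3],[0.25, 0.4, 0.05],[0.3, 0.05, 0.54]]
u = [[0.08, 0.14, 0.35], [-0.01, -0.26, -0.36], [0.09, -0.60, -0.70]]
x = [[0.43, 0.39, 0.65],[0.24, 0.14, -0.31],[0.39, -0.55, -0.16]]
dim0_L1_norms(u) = [0.18, 1.0, 1.41]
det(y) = 0.01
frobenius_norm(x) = 1.19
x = y + u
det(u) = 0.00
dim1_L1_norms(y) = [0.9, 0.7, 0.89]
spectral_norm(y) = 0.85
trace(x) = 0.41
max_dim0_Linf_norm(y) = 0.54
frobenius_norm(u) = 1.10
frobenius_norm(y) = 0.94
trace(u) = -0.88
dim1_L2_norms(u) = [0.39, 0.44, 0.93]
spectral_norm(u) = 1.09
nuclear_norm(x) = 1.96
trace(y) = 1.29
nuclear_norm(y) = 1.29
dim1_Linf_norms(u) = [0.35, 0.36, 0.7]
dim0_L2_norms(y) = [0.52, 0.47, 0.62]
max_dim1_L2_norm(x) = 0.87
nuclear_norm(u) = 1.26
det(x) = -0.24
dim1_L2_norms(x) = [0.87, 0.42, 0.69]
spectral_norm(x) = 0.91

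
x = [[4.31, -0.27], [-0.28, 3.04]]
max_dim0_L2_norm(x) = 4.32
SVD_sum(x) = [[4.19, -0.86], [-0.87, 0.18]] + [[0.12, 0.59], [0.59, 2.86]]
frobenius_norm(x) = 5.29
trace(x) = 7.35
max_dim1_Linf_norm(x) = 4.31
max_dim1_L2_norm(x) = 4.32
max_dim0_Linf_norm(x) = 4.31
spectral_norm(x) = 4.37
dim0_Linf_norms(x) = [4.31, 3.04]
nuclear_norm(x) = 7.35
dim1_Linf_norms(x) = [4.31, 3.04]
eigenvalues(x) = [4.37, 2.98]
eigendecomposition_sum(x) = [[4.19, -0.85], [-0.88, 0.18]] + [[0.12,0.58], [0.60,2.86]]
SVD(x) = [[-0.98, 0.20],[0.20, 0.98]] @ diag([4.366993285678097, 2.9830135170398426]) @ [[-0.98,0.20], [0.20,0.98]]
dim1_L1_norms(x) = [4.58, 3.32]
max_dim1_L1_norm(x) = 4.58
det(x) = 13.03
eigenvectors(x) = [[0.98, 0.2], [-0.21, 0.98]]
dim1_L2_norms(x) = [4.32, 3.05]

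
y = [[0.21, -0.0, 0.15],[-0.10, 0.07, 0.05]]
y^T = [[0.21,-0.1], [-0.00,0.07], [0.15,0.05]]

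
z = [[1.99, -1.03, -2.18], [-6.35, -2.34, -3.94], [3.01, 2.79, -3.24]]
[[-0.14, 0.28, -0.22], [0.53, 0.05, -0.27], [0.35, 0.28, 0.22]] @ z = [[-2.72,-1.12,-0.09], [-0.08,-1.42,-0.48], [-0.42,-0.4,-2.58]]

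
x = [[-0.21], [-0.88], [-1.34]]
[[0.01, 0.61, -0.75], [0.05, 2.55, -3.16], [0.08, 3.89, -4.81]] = x @ [[-0.06, -2.9, 3.59]]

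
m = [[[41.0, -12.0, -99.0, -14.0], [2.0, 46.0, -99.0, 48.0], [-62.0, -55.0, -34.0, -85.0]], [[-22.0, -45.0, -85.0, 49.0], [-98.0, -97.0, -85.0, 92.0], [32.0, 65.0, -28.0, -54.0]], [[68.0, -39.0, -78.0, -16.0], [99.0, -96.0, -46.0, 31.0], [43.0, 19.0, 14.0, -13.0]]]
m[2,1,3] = 31.0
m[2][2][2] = 14.0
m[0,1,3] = 48.0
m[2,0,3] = -16.0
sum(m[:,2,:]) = -158.0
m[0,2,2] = -34.0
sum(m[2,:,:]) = -14.0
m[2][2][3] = -13.0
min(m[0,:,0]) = -62.0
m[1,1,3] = 92.0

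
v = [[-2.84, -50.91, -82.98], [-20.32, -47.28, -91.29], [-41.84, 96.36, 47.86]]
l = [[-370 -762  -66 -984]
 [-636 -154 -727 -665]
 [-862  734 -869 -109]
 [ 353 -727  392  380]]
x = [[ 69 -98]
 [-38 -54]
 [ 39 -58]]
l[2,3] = -109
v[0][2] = -82.98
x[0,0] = 69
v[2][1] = 96.36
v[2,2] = 47.86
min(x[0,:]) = -98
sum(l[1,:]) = -2182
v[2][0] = -41.84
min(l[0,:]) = -984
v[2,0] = -41.84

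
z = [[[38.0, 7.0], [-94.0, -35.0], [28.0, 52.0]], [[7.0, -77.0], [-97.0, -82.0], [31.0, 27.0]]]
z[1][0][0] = 7.0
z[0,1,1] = -35.0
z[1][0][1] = -77.0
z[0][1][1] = -35.0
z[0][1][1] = -35.0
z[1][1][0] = -97.0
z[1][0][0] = 7.0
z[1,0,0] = 7.0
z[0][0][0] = 38.0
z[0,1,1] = -35.0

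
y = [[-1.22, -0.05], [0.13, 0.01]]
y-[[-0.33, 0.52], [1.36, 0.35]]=[[-0.89,-0.57], [-1.23,-0.34]]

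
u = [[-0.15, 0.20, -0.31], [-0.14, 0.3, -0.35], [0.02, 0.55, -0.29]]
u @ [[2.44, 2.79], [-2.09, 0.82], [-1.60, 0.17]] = [[-0.29, -0.31], [-0.41, -0.20], [-0.64, 0.46]]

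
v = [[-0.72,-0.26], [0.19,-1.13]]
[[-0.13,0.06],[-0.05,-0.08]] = v @[[0.15, -0.1], [0.07, 0.05]]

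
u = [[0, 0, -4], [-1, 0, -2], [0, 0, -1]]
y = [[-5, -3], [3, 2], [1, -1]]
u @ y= [[-4, 4], [3, 5], [-1, 1]]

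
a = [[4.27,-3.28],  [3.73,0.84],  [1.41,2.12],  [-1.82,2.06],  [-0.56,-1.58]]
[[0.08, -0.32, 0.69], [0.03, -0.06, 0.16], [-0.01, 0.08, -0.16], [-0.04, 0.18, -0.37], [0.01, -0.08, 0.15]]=a@ [[0.01, -0.03, 0.07], [-0.01, 0.06, -0.12]]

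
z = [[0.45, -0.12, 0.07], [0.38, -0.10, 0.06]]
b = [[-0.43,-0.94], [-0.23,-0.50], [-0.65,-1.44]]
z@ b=[[-0.21, -0.46], [-0.18, -0.39]]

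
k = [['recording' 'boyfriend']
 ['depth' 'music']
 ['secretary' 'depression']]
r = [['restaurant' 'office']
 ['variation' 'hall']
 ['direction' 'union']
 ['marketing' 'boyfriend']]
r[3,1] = 'boyfriend'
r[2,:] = ['direction', 'union']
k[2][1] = 'depression'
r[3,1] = 'boyfriend'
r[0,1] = 'office'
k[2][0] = 'secretary'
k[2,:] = ['secretary', 'depression']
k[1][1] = 'music'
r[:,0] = ['restaurant', 'variation', 'direction', 'marketing']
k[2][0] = 'secretary'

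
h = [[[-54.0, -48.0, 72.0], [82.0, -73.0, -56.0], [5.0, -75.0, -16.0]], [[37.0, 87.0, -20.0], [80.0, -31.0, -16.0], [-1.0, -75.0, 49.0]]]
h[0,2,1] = -75.0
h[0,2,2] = -16.0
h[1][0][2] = -20.0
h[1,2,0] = -1.0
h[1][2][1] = -75.0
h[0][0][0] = -54.0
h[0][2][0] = 5.0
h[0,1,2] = -56.0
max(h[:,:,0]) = 82.0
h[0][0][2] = 72.0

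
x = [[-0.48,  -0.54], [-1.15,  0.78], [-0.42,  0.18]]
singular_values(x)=[1.47, 0.72]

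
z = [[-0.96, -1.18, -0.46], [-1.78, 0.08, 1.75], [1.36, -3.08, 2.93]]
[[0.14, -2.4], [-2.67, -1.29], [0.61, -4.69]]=z@ [[0.80, 0.61], [-0.5, 1.61], [-0.69, -0.19]]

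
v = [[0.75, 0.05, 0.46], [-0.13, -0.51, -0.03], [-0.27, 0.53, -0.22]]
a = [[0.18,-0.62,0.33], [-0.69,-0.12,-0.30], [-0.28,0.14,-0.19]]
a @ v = [[0.13, 0.5, 0.03], [-0.42, -0.13, -0.25], [-0.18, -0.19, -0.09]]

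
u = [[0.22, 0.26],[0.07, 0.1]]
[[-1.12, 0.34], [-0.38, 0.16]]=u @ [[-3.66, -2.11], [-1.2, 3.11]]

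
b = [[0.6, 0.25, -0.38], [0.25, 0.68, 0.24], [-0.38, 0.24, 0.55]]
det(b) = 0.01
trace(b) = 1.83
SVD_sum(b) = [[0.56, 0.11, -0.46], [0.11, 0.02, -0.09], [-0.46, -0.09, 0.37]] + [[0.03, 0.14, 0.07], [0.14, 0.66, 0.33], [0.07, 0.33, 0.17]] + [[0.01,-0.00,0.01], [-0.0,0.00,-0.00], [0.01,-0.00,0.01]]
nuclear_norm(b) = 1.83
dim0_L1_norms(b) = [1.23, 1.17, 1.17]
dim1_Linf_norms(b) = [0.6, 0.68, 0.55]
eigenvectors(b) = [[-0.61, 0.77, 0.19], [0.46, 0.15, 0.87], [-0.64, -0.62, 0.45]]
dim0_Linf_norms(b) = [0.6, 0.68, 0.55]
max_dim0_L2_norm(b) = 0.76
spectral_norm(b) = 0.96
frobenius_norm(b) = 1.29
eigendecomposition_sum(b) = [[0.01, -0.00, 0.01], [-0.00, 0.0, -0.0], [0.01, -0.00, 0.01]] + [[0.56, 0.11, -0.46], [0.11, 0.02, -0.09], [-0.46, -0.09, 0.37]] + [[0.03, 0.14, 0.07], [0.14, 0.66, 0.33], [0.07, 0.33, 0.17]]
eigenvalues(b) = [0.01, 0.96, 0.86]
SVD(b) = [[-0.77,  -0.19,  0.61], [-0.15,  -0.87,  -0.46], [0.62,  -0.45,  0.64]] @ diag([0.9586117432198109, 0.8571824311541615, 0.014205825626027908]) @ [[-0.77,-0.15,0.62], [-0.19,-0.87,-0.45], [0.61,-0.46,0.64]]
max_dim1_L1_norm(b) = 1.23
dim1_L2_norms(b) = [0.75, 0.76, 0.71]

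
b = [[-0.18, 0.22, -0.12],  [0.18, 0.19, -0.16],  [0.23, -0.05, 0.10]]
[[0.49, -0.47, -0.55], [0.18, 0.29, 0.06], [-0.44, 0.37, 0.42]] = b@[[-1.03,1.87,1.59], [0.37,-1.27,-1.21], [-1.85,-1.19,-0.04]]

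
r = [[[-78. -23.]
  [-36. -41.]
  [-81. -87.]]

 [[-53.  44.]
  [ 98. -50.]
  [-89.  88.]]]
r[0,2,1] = -87.0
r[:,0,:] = [[-78.0, -23.0], [-53.0, 44.0]]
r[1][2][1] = 88.0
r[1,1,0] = 98.0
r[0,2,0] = -81.0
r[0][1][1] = -41.0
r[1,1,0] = 98.0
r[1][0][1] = 44.0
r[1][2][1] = 88.0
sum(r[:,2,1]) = 1.0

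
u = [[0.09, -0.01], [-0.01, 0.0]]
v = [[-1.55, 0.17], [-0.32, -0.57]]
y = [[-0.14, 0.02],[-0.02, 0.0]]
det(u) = -0.00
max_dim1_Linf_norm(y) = 0.14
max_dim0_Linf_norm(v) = 1.55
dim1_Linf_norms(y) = [0.14, 0.02]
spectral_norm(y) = 0.14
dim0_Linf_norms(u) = [0.09, 0.01]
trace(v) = -2.12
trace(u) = 0.09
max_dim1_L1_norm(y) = 0.16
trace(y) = -0.14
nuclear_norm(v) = 2.18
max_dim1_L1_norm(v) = 1.72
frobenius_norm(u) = 0.09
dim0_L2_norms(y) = [0.14, 0.02]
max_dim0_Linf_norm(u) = 0.09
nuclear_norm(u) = 0.09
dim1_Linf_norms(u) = [0.09, 0.01]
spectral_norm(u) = 0.09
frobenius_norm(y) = 0.14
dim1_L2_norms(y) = [0.14, 0.02]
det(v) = 0.94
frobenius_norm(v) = 1.69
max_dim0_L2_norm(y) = 0.14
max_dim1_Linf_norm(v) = 1.55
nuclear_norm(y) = 0.15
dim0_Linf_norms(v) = [1.55, 0.57]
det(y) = 0.00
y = v @ u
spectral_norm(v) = 1.58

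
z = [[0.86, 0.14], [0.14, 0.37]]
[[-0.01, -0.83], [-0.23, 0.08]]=z @ [[0.09, -1.07], [-0.65, 0.63]]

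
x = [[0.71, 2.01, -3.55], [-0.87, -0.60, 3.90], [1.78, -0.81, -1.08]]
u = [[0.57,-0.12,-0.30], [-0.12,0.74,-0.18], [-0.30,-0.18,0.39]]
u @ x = [[-0.02, 1.46, -2.17], [-1.05, -0.54, 3.51], [0.64, -0.81, -0.06]]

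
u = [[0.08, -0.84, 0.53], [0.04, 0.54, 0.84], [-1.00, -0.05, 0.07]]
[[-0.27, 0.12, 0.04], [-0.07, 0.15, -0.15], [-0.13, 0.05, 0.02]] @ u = [[-0.06, 0.29, -0.04], [0.15, 0.15, 0.08], [-0.03, 0.14, -0.03]]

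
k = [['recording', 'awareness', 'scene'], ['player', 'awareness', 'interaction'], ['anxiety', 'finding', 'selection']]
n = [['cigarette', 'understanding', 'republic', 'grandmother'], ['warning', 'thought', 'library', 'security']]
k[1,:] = ['player', 'awareness', 'interaction']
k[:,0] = ['recording', 'player', 'anxiety']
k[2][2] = 'selection'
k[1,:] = ['player', 'awareness', 'interaction']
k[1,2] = 'interaction'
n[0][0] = 'cigarette'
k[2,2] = 'selection'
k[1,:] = ['player', 'awareness', 'interaction']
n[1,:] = ['warning', 'thought', 'library', 'security']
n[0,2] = 'republic'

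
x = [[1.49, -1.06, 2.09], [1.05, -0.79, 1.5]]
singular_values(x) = [3.42, 0.03]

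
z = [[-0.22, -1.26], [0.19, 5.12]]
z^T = [[-0.22, 0.19], [-1.26, 5.12]]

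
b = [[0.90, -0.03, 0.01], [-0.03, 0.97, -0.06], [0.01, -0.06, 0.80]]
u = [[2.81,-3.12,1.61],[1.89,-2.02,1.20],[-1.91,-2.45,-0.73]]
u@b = [[2.64, -3.21, 1.50], [1.77, -2.09, 1.1], [-1.65, -2.28, -0.46]]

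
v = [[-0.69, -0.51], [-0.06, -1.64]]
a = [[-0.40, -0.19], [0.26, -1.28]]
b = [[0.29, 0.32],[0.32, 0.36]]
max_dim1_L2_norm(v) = 1.64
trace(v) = -2.33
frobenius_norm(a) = 1.38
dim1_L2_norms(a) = [0.44, 1.31]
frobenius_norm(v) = 1.85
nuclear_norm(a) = 1.74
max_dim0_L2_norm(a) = 1.29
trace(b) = 0.65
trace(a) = -1.68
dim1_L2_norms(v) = [0.86, 1.64]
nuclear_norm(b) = 0.65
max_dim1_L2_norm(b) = 0.48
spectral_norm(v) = 1.74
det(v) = 1.10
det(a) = 0.56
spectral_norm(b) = 0.65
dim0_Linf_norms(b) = [0.32, 0.36]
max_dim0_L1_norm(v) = 2.15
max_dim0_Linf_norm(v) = 1.64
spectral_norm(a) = 1.31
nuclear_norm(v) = 2.37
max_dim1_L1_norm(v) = 1.7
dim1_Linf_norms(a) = [0.4, 1.28]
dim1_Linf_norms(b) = [0.32, 0.36]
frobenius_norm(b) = 0.65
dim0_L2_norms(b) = [0.43, 0.48]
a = b + v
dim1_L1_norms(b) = [0.61, 0.68]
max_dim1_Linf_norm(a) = 1.28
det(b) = 0.00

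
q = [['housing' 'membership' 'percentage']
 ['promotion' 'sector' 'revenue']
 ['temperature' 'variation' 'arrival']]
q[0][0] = 'housing'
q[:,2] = ['percentage', 'revenue', 'arrival']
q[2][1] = 'variation'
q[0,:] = ['housing', 'membership', 'percentage']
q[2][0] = 'temperature'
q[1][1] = 'sector'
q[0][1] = 'membership'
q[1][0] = 'promotion'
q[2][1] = 'variation'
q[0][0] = 'housing'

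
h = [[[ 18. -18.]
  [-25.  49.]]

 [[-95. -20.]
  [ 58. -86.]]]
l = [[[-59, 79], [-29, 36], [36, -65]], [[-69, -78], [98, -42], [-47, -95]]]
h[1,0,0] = -95.0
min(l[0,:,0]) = -59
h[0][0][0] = 18.0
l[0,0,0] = -59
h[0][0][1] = -18.0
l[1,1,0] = 98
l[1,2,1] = -95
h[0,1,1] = 49.0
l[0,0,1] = 79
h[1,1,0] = 58.0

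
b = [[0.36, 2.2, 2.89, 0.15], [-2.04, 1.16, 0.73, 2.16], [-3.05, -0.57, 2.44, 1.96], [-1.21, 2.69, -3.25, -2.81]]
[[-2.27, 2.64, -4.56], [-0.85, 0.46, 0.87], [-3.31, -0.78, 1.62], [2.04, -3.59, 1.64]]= b@ [[0.49, 1.01, -1.00], [0.14, 0.44, -0.75], [-0.97, 0.41, -0.89], [0.32, 0.79, 0.16]]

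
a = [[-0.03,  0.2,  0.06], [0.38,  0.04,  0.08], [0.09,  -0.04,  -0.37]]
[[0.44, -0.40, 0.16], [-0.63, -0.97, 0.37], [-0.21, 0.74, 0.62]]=a @[[-1.85,-1.90,1.15],  [1.97,-1.57,1.46],  [-0.09,-2.30,-1.55]]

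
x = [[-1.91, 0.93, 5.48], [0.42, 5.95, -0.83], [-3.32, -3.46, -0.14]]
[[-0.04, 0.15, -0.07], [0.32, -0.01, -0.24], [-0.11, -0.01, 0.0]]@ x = [[0.37, 1.10, -0.33], [0.18, 1.07, 1.8], [0.21, -0.16, -0.59]]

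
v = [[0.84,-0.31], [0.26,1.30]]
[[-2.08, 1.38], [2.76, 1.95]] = v @ [[-1.58, 2.04], [2.44, 1.09]]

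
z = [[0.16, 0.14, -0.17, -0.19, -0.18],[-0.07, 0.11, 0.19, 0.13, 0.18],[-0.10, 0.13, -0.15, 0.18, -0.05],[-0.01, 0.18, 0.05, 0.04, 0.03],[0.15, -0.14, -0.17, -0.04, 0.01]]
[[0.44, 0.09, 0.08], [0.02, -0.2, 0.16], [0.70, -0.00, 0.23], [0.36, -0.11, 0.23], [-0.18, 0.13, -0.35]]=z@[[-0.33, -0.54, -0.52], [2.26, -0.33, 1.20], [-1.29, -0.8, 0.47], [0.81, -0.67, 0.32], [-0.60, 0.21, -0.76]]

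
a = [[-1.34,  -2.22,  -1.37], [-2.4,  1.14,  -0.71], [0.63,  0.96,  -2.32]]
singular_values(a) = [3.17, 2.69, 2.36]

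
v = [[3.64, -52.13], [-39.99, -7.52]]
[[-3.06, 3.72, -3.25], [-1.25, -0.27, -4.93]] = v @ [[0.02, 0.02, 0.11],[0.06, -0.07, 0.07]]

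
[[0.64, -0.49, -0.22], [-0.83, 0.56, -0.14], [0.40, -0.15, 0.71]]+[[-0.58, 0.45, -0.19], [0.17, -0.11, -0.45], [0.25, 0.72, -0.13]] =[[0.06, -0.04, -0.41], [-0.66, 0.45, -0.59], [0.65, 0.57, 0.58]]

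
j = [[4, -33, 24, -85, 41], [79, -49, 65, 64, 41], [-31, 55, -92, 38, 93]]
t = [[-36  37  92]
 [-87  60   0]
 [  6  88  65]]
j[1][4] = 41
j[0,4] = 41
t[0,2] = 92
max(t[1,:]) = 60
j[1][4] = 41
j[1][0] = 79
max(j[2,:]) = 93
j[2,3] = 38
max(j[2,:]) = 93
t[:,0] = [-36, -87, 6]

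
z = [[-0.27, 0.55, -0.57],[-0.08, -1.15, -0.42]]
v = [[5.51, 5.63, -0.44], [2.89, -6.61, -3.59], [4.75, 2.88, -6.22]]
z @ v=[[-2.61, -6.8, 1.69], [-5.76, 5.94, 6.78]]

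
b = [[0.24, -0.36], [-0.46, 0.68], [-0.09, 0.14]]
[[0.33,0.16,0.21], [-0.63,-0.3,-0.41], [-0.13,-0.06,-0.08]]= b @ [[0.12, -0.10, 1.0], [-0.85, -0.51, 0.08]]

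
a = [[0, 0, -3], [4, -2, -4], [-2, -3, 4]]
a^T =[[0, 4, -2], [0, -2, -3], [-3, -4, 4]]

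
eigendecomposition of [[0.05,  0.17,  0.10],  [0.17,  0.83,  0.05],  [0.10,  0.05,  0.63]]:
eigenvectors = [[-0.97,0.22,0.08], [0.19,0.94,-0.29], [0.14,0.27,0.95]]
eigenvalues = [0.0, 0.88, 0.62]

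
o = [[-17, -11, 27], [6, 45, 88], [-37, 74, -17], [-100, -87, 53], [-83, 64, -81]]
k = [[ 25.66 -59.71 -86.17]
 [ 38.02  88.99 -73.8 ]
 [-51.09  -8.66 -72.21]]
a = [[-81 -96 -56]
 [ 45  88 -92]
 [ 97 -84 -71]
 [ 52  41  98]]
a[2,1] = -84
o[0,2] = 27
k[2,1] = -8.66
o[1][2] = 88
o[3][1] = -87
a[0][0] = -81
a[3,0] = 52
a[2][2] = -71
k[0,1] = -59.71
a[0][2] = -56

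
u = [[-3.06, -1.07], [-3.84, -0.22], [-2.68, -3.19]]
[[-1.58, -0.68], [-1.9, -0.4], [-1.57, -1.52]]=u @ [[0.49,0.08],[0.08,0.41]]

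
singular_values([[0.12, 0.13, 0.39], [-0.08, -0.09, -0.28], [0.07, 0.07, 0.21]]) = [0.57, 0.01, 0.0]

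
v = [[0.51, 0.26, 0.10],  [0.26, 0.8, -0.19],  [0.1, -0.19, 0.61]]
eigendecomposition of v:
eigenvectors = [[0.71, -0.58, -0.40], [-0.51, -0.04, -0.86], [-0.48, -0.82, 0.32]]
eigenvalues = [0.26, 0.67, 0.99]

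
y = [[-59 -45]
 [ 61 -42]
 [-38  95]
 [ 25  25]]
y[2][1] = 95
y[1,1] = -42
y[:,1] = [-45, -42, 95, 25]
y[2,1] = 95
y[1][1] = -42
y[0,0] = -59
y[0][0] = -59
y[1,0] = 61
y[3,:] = [25, 25]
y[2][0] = -38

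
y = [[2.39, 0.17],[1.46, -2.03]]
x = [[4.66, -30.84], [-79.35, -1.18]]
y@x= [[-2.35, -73.91], [167.88, -42.63]]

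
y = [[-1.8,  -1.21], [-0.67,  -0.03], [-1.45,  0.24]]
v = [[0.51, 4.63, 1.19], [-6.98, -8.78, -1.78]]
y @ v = [[7.53, 2.29, 0.01], [-0.13, -2.84, -0.74], [-2.41, -8.82, -2.15]]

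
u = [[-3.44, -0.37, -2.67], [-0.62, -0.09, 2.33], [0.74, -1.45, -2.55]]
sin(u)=[[-0.23, 2.19, 3.7], [1.08, -1.74, 1.51], [-0.67, -0.53, -3.58]]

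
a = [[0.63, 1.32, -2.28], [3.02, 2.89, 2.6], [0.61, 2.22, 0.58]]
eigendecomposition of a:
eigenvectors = [[0.00, -0.68, 0.67], [-0.86, 0.46, -0.63], [-0.50, 0.57, 0.39]]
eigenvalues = [4.4, 1.65, -1.94]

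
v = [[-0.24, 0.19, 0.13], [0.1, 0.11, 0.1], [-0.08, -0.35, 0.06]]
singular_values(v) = [0.42, 0.29, 0.13]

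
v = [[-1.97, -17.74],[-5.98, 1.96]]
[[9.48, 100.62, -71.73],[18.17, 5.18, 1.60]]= v @ [[-3.10, -2.63, 1.02], [-0.19, -5.38, 3.93]]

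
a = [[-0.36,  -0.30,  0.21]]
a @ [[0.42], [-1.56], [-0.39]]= [[0.23]]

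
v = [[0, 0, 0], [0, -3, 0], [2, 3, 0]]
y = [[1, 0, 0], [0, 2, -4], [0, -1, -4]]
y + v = [[1, 0, 0], [0, -1, -4], [2, 2, -4]]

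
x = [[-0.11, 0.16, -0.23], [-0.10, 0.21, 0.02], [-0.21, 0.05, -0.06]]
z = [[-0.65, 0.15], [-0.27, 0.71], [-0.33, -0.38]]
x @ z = [[0.10, 0.18], [0.0, 0.13], [0.14, 0.03]]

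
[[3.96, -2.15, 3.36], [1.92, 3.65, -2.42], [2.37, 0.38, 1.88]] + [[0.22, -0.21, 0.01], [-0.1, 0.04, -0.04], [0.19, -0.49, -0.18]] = [[4.18, -2.36, 3.37], [1.82, 3.69, -2.46], [2.56, -0.11, 1.70]]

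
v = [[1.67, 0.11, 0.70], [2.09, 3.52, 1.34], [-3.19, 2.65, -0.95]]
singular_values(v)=[4.5, 4.44, 0.0]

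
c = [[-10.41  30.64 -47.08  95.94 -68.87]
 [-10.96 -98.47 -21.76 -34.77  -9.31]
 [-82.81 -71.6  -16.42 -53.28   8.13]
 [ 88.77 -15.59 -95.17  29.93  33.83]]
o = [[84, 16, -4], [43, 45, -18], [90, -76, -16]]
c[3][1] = -15.59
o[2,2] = -16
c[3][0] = 88.77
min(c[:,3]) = -53.28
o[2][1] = -76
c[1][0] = -10.96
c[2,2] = -16.42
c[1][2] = -21.76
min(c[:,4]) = -68.87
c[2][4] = 8.13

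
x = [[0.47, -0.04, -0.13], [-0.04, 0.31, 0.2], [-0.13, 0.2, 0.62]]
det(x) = 0.067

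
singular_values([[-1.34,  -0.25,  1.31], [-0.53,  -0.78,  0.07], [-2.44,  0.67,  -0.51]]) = [2.86, 1.55, 0.75]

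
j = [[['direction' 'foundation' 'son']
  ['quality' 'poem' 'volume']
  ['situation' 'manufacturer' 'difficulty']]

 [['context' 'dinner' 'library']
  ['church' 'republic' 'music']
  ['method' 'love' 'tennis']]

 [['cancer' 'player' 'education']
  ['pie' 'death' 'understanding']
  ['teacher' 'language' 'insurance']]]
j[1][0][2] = 'library'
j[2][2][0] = 'teacher'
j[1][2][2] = 'tennis'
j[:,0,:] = [['direction', 'foundation', 'son'], ['context', 'dinner', 'library'], ['cancer', 'player', 'education']]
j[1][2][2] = 'tennis'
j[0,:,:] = [['direction', 'foundation', 'son'], ['quality', 'poem', 'volume'], ['situation', 'manufacturer', 'difficulty']]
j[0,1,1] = 'poem'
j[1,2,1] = 'love'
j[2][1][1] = 'death'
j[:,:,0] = [['direction', 'quality', 'situation'], ['context', 'church', 'method'], ['cancer', 'pie', 'teacher']]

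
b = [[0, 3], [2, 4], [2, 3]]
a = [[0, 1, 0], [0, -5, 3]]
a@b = [[2, 4], [-4, -11]]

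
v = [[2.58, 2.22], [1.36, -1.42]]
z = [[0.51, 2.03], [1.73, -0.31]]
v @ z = [[5.16, 4.55], [-1.76, 3.2]]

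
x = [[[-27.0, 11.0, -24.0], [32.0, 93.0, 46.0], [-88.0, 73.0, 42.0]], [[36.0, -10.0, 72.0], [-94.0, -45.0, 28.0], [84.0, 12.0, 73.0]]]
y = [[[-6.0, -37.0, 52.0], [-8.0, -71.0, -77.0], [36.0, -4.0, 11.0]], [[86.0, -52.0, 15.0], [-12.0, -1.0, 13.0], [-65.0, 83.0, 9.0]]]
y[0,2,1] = -4.0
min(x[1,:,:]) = -94.0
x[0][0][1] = 11.0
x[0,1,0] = 32.0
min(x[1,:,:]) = -94.0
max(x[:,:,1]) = 93.0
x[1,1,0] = -94.0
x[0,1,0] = 32.0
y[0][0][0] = -6.0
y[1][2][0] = -65.0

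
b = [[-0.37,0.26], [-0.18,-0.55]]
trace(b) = -0.92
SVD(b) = [[-0.42, 0.91], [0.91, 0.42]] @ diag([0.6083905293772397, 0.4114133733413174]) @ [[-0.01,-1.0], [-1.00,0.01]]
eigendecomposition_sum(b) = [[(-0.19+0.2j), (0.13+0.3j)], [(-0.09-0.21j), -0.28-0.01j]] + [[(-0.19-0.2j), 0.13-0.30j], [(-0.09+0.21j), -0.28+0.01j]]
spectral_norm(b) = 0.61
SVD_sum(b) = [[0.0,0.25], [-0.01,-0.55]] + [[-0.37, 0.01], [-0.17, 0.0]]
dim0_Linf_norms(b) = [0.37, 0.55]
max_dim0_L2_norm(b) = 0.61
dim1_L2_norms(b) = [0.45, 0.58]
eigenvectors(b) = [[0.77+0.00j,(0.77-0j)],[-0.27+0.58j,(-0.27-0.58j)]]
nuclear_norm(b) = 1.02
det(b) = 0.25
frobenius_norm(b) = 0.73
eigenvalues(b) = [(-0.46+0.2j), (-0.46-0.2j)]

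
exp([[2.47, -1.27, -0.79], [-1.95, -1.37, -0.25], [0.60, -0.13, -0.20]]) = [[16.67, -4.8, -3.73], [-7.71, 2.38, 1.49], [3.38, -0.96, 0.15]]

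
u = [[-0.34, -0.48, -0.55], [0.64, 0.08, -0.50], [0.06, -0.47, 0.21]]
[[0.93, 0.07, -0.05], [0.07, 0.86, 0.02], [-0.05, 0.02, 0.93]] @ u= [[-0.27, -0.42, -0.56],[0.53, 0.03, -0.46],[0.09, -0.41, 0.21]]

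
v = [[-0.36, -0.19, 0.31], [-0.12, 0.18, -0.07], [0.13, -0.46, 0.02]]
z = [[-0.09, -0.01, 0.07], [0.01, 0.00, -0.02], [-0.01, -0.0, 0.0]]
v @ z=[[0.03, 0.00, -0.02],[0.01, 0.00, -0.01],[-0.02, -0.00, 0.02]]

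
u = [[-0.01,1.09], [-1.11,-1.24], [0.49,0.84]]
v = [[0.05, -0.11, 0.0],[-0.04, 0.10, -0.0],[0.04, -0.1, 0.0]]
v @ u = [[0.12, 0.19],[-0.11, -0.17],[0.11, 0.17]]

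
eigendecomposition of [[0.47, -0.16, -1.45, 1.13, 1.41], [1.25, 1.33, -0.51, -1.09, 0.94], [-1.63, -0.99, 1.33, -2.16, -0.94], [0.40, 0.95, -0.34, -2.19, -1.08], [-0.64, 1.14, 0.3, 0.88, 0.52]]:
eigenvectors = [[(-0.45+0j), -0.10-0.46j, (-0.1+0.46j), (0.51+0j), -0.33+0.00j],  [(-0.42+0j), -0.43+0.13j, (-0.43-0.13j), 0.17+0.00j, 0.30+0.00j],  [0.77+0.00j, (-0.28-0.1j), -0.28+0.10j, 0.67+0.00j, 0.63+0.00j],  [(-0.15+0j), (-0.31+0.37j), -0.31-0.37j, (0.45+0j), -0.19+0.00j],  [(-0.03+0j), 0.50+0.00j, (0.5-0j), (-0.26+0j), 0.60+0.00j]]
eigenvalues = [(3.28+0j), (-1.03+1.46j), (-1.03-1.46j), (-1.24+0j), (1.47+0j)]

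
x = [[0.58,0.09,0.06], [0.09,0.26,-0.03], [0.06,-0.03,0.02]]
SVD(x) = [[-0.97,0.22,-0.13],[-0.24,-0.96,0.16],[-0.09,0.19,0.98]] @ diag([0.6079419184545565, 0.24485661659081326, 0.007201464954630175]) @ [[-0.97, -0.24, -0.09], [0.22, -0.96, 0.19], [-0.13, 0.16, 0.98]]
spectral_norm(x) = 0.61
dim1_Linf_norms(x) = [0.58, 0.26, 0.06]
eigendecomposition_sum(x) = [[0.57, 0.14, 0.05],  [0.14, 0.04, 0.01],  [0.05, 0.01, 0.00]] + [[0.01, -0.05, 0.01],[-0.05, 0.22, -0.04],[0.01, -0.04, 0.01]] + [[0.00, -0.00, -0.0], [-0.0, 0.00, 0.00], [-0.0, 0.00, 0.01]]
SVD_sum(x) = [[0.57, 0.14, 0.05], [0.14, 0.04, 0.01], [0.05, 0.01, 0.0]] + [[0.01, -0.05, 0.01], [-0.05, 0.22, -0.04], [0.01, -0.04, 0.01]] + [[0.0, -0.00, -0.00], [-0.00, 0.00, 0.00], [-0.0, 0.00, 0.01]]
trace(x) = 0.86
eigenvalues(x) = [0.61, 0.24, 0.01]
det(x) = 0.00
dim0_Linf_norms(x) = [0.58, 0.26, 0.06]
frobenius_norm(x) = 0.66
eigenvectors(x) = [[0.97, 0.22, -0.13], [0.24, -0.96, 0.16], [0.09, 0.19, 0.98]]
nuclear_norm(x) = 0.86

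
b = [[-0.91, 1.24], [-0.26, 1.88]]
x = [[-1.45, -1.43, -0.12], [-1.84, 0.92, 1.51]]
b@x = [[-0.96, 2.44, 1.98], [-3.08, 2.10, 2.87]]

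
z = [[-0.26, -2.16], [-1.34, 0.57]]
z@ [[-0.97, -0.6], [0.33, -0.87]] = [[-0.46, 2.04], [1.49, 0.31]]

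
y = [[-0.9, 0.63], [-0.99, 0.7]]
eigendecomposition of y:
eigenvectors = [[-0.68, -0.56], [-0.73, -0.83]]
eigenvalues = [-0.23, 0.03]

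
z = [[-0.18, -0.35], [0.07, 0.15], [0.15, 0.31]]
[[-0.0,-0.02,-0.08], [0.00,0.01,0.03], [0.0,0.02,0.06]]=z@[[0.04, 0.10, 0.37], [-0.01, 0.02, 0.03]]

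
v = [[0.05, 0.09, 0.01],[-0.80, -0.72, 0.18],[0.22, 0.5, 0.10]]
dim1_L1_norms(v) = [0.15, 1.7, 0.82]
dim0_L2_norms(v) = [0.83, 0.88, 0.21]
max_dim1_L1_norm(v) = 1.7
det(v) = 0.00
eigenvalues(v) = [-0.74, -0.0, 0.17]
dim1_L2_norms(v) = [0.1, 1.09, 0.56]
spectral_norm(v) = 1.20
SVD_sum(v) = [[0.07, 0.07, -0.01], [-0.74, -0.79, 0.11], [0.34, 0.36, -0.05]] + [[-0.02, 0.02, 0.02], [-0.06, 0.07, 0.07], [-0.12, 0.14, 0.15]] + [[-0.0, 0.00, -0.0], [-0.0, 0.0, -0.00], [0.00, -0.00, 0.00]]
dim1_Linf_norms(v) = [0.09, 0.8, 0.5]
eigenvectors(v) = [[0.09, -0.52, 0.14],[-0.87, 0.38, 0.07],[0.49, -0.77, 0.99]]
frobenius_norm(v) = 1.23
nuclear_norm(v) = 1.47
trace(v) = -0.57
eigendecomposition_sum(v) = [[0.08, 0.08, -0.02], [-0.79, -0.73, 0.17], [0.45, 0.41, -0.09]] + [[-0.0, -0.0, 0.00], [0.00, 0.0, -0.0], [-0.00, -0.00, 0.0]] + [[-0.03, 0.01, 0.03], [-0.02, 0.01, 0.01], [-0.22, 0.09, 0.19]]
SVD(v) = [[-0.08,  -0.12,  -0.99],[0.9,  -0.43,  -0.02],[-0.42,  -0.9,  0.15]] @ diag([1.1998642895334162, 0.26500014785235587, 0.0007799619862229185]) @ [[-0.68, -0.72, 0.1], [0.52, -0.58, -0.63], [0.51, -0.38, 0.77]]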